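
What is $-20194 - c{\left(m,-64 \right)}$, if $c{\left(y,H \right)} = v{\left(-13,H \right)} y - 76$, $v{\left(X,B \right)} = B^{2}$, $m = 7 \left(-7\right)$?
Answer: $180586$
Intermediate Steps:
$m = -49$
$c{\left(y,H \right)} = -76 + y H^{2}$ ($c{\left(y,H \right)} = H^{2} y - 76 = y H^{2} - 76 = -76 + y H^{2}$)
$-20194 - c{\left(m,-64 \right)} = -20194 - \left(-76 - 49 \left(-64\right)^{2}\right) = -20194 - \left(-76 - 200704\right) = -20194 - -200780 = -20194 + 200780 = 180586$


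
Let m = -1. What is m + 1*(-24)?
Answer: -25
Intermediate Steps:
m + 1*(-24) = -1 + 1*(-24) = -1 - 24 = -25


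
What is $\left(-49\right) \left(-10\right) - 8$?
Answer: $482$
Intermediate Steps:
$\left(-49\right) \left(-10\right) - 8 = 490 - 8 = 482$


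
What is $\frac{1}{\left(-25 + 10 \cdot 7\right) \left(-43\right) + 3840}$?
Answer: $\frac{1}{1905} \approx 0.00052493$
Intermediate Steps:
$\frac{1}{\left(-25 + 10 \cdot 7\right) \left(-43\right) + 3840} = \frac{1}{\left(-25 + 70\right) \left(-43\right) + 3840} = \frac{1}{45 \left(-43\right) + 3840} = \frac{1}{-1935 + 3840} = \frac{1}{1905}$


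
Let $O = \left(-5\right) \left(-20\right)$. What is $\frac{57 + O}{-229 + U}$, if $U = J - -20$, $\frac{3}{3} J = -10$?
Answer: $- \frac{157}{219} \approx -0.7169$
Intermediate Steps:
$J = -10$
$O = 100$
$U = 10$ ($U = -10 - -20 = -10 + 20 = 10$)
$\frac{57 + O}{-229 + U} = \frac{57 + 100}{-229 + 10} = \frac{157}{-219} = 157 \left(- \frac{1}{219}\right) = - \frac{157}{219}$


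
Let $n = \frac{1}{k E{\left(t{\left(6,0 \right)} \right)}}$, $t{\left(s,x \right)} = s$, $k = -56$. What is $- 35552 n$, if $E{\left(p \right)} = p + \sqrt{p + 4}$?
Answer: $\frac{13332}{91} - \frac{2222 \sqrt{10}}{91} \approx 69.29$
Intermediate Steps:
$E{\left(p \right)} = p + \sqrt{4 + p}$
$n = - \frac{1}{56 \left(6 + \sqrt{10}\right)}$ ($n = \frac{1}{\left(-56\right) \left(6 + \sqrt{4 + 6}\right)} = - \frac{1}{56 \left(6 + \sqrt{10}\right)} \approx -0.001949$)
$- 35552 n = - 35552 \left(- \frac{3}{728} + \frac{\sqrt{10}}{1456}\right) = \frac{13332}{91} - \frac{2222 \sqrt{10}}{91}$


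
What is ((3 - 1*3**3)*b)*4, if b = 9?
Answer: -864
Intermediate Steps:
((3 - 1*3**3)*b)*4 = ((3 - 1*3**3)*9)*4 = ((3 - 1*27)*9)*4 = ((3 - 27)*9)*4 = -24*9*4 = -216*4 = -864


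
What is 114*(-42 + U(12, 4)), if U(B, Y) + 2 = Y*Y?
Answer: -3192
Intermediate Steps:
U(B, Y) = -2 + Y**2 (U(B, Y) = -2 + Y*Y = -2 + Y**2)
114*(-42 + U(12, 4)) = 114*(-42 + (-2 + 4**2)) = 114*(-42 + (-2 + 16)) = 114*(-42 + 14) = 114*(-28) = -3192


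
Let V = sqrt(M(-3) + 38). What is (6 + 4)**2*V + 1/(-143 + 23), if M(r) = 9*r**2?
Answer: -1/120 + 100*sqrt(119) ≈ 1090.9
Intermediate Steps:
V = sqrt(119) (V = sqrt(9*(-3)**2 + 38) = sqrt(9*9 + 38) = sqrt(81 + 38) = sqrt(119) ≈ 10.909)
(6 + 4)**2*V + 1/(-143 + 23) = (6 + 4)**2*sqrt(119) + 1/(-143 + 23) = 10**2*sqrt(119) + 1/(-120) = 100*sqrt(119) - 1/120 = -1/120 + 100*sqrt(119)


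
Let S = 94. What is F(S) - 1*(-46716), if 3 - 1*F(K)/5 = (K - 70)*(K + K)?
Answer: 24171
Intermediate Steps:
F(K) = 15 - 10*K*(-70 + K) (F(K) = 15 - 5*(K - 70)*(K + K) = 15 - 5*(-70 + K)*2*K = 15 - 10*K*(-70 + K))
F(S) - 1*(-46716) = (15 - 10*94**2 + 700*94) - 1*(-46716) = (15 - 10*8836 + 65800) + 46716 = (15 - 88360 + 65800) + 46716 = -22545 + 46716 = 24171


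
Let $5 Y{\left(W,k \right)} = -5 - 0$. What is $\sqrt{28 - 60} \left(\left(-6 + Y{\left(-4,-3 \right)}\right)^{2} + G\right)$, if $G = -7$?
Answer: $168 i \sqrt{2} \approx 237.59 i$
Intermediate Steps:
$Y{\left(W,k \right)} = -1$ ($Y{\left(W,k \right)} = \frac{-5 - 0}{5} = \frac{-5 + 0}{5} = \frac{1}{5} \left(-5\right) = -1$)
$\sqrt{28 - 60} \left(\left(-6 + Y{\left(-4,-3 \right)}\right)^{2} + G\right) = \sqrt{28 - 60} \left(\left(-6 - 1\right)^{2} - 7\right) = \sqrt{-32} \left(\left(-7\right)^{2} - 7\right) = 4 i \sqrt{2} \left(49 - 7\right) = 4 i \sqrt{2} \cdot 42 = 168 i \sqrt{2}$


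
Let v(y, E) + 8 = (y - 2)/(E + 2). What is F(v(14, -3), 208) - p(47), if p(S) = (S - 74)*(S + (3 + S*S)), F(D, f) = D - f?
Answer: 60765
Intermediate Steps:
v(y, E) = -8 + (-2 + y)/(2 + E) (v(y, E) = -8 + (y - 2)/(E + 2) = -8 + (-2 + y)/(2 + E))
p(S) = (-74 + S)*(3 + S + S²) (p(S) = (-74 + S)*(S + (3 + S²)) = (-74 + S)*(3 + S + S²))
F(v(14, -3), 208) - p(47) = ((-18 + 14 - 8*(-3))/(2 - 3) - 1*208) - (-222 + 47³ - 73*47² - 71*47) = ((-18 + 14 + 24)/(-1) - 208) - (-222 + 103823 - 73*2209 - 3337) = (-1*20 - 208) - (-222 + 103823 - 161257 - 3337) = (-20 - 208) - 1*(-60993) = -228 + 60993 = 60765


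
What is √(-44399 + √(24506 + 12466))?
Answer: √(-44399 + 6*√1027) ≈ 210.25*I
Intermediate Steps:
√(-44399 + √(24506 + 12466)) = √(-44399 + √36972) = √(-44399 + 6*√1027)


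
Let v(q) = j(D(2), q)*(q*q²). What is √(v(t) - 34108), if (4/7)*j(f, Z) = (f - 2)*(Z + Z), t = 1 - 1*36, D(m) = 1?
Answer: I*√21145182/2 ≈ 2299.2*I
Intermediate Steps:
t = -35 (t = 1 - 36 = -35)
j(f, Z) = 7*Z*(-2 + f)/2 (j(f, Z) = 7*((f - 2)*(Z + Z))/4 = 7*((-2 + f)*(2*Z))/4 = 7*(2*Z*(-2 + f))/4 = 7*Z*(-2 + f)/2)
v(q) = -7*q⁴/2 (v(q) = (7*q*(-2 + 1)/2)*(q*q²) = ((7/2)*q*(-1))*q³ = (-7*q/2)*q³ = -7*q⁴/2)
√(v(t) - 34108) = √(-7/2*(-35)⁴ - 34108) = √(-7/2*1500625 - 34108) = √(-10504375/2 - 34108) = √(-10572591/2) = I*√21145182/2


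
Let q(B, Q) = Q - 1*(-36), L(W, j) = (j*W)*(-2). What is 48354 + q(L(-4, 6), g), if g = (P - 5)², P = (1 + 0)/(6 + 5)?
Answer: 5858106/121 ≈ 48414.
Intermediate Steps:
P = 1/11 ≈ 0.090909
L(W, j) = -2*W*j (L(W, j) = (W*j)*(-2) = -2*W*j)
g = 2916/121 (g = (1/11 - 5)² = (-54/11)² = 2916/121 ≈ 24.099)
q(B, Q) = 36 + Q (q(B, Q) = Q + 36 = 36 + Q)
48354 + q(L(-4, 6), g) = 48354 + (36 + 2916/121) = 48354 + 7272/121 = 5858106/121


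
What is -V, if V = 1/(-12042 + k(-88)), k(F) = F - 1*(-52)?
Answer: 1/12078 ≈ 8.2795e-5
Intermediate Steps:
k(F) = 52 + F (k(F) = F + 52 = 52 + F)
V = -1/12078 (V = 1/(-12042 + (52 - 88)) = 1/(-12042 - 36) = 1/(-12078) = -1/12078 ≈ -8.2795e-5)
-V = -1*(-1/12078) = 1/12078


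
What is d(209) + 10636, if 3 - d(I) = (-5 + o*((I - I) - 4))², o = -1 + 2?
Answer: 10558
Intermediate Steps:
o = 1
d(I) = -78 (d(I) = 3 - (-5 + 1*((I - I) - 4))² = 3 - (-5 + 1*(0 - 4))² = 3 - (-5 + 1*(-4))² = 3 - (-5 - 4)² = 3 - 1*(-9)² = 3 - 1*81 = 3 - 81 = -78)
d(209) + 10636 = -78 + 10636 = 10558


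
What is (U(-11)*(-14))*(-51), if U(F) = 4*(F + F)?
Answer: -62832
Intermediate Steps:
U(F) = 8*F (U(F) = 4*(2*F) = 8*F)
(U(-11)*(-14))*(-51) = ((8*(-11))*(-14))*(-51) = -88*(-14)*(-51) = 1232*(-51) = -62832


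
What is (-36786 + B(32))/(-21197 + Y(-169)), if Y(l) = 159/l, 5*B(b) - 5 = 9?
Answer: 7770451/4478065 ≈ 1.7352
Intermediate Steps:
B(b) = 14/5 (B(b) = 1 + (⅕)*9 = 1 + 9/5 = 14/5)
(-36786 + B(32))/(-21197 + Y(-169)) = (-36786 + 14/5)/(-21197 + 159/(-169)) = -183916/(5*(-21197 + 159*(-1/169))) = -183916/(5*(-21197 - 159/169)) = -183916/(5*(-3582452/169)) = -183916/5*(-169/3582452) = 7770451/4478065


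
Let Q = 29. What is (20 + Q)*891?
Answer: 43659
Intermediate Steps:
(20 + Q)*891 = (20 + 29)*891 = 49*891 = 43659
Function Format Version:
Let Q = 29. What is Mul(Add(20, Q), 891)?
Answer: 43659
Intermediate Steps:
Mul(Add(20, Q), 891) = Mul(Add(20, 29), 891) = Mul(49, 891) = 43659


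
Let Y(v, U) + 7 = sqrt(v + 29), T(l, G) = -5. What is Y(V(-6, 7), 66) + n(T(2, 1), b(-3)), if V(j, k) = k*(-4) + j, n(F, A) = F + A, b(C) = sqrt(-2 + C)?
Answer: -12 + 2*I*sqrt(5) ≈ -12.0 + 4.4721*I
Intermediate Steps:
n(F, A) = A + F
V(j, k) = j - 4*k (V(j, k) = -4*k + j = j - 4*k)
Y(v, U) = -7 + sqrt(29 + v) (Y(v, U) = -7 + sqrt(v + 29) = -7 + sqrt(29 + v))
Y(V(-6, 7), 66) + n(T(2, 1), b(-3)) = (-7 + sqrt(29 + (-6 - 4*7))) + (sqrt(-2 - 3) - 5) = (-7 + sqrt(29 + (-6 - 28))) + (sqrt(-5) - 5) = (-7 + sqrt(29 - 34)) + (I*sqrt(5) - 5) = (-7 + sqrt(-5)) + (-5 + I*sqrt(5)) = (-7 + I*sqrt(5)) + (-5 + I*sqrt(5)) = -12 + 2*I*sqrt(5)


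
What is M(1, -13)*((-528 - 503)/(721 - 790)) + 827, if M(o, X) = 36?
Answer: 31393/23 ≈ 1364.9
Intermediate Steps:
M(1, -13)*((-528 - 503)/(721 - 790)) + 827 = 36*((-528 - 503)/(721 - 790)) + 827 = 36*(-1031/(-69)) + 827 = 36*(-1031*(-1/69)) + 827 = 36*(1031/69) + 827 = 12372/23 + 827 = 31393/23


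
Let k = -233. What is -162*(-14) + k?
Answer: 2035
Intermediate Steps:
-162*(-14) + k = -162*(-14) - 233 = 2268 - 233 = 2035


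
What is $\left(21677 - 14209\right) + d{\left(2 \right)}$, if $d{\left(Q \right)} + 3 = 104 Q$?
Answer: $7673$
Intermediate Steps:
$d{\left(Q \right)} = -3 + 104 Q$
$\left(21677 - 14209\right) + d{\left(2 \right)} = \left(21677 - 14209\right) + \left(-3 + 104 \cdot 2\right) = 7468 + \left(-3 + 208\right) = 7468 + 205 = 7673$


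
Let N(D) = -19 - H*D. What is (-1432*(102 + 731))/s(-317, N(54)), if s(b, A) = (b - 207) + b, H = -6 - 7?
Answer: 1192856/841 ≈ 1418.4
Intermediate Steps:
H = -13
N(D) = -19 + 13*D (N(D) = -19 - (-13)*D = -19 + 13*D)
s(b, A) = -207 + 2*b (s(b, A) = (-207 + b) + b = -207 + 2*b)
(-1432*(102 + 731))/s(-317, N(54)) = (-1432*(102 + 731))/(-207 + 2*(-317)) = (-1432*833)/(-207 - 634) = -1192856/(-841) = -1192856*(-1/841) = 1192856/841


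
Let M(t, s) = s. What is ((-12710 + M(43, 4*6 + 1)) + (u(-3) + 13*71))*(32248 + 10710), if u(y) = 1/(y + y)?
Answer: -1515837467/3 ≈ -5.0528e+8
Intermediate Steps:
u(y) = 1/(2*y)
((-12710 + M(43, 4*6 + 1)) + (u(-3) + 13*71))*(32248 + 10710) = ((-12710 + (4*6 + 1)) + ((1/2)/(-3) + 13*71))*(32248 + 10710) = ((-12710 + (24 + 1)) + ((1/2)*(-1/3) + 923))*42958 = ((-12710 + 25) + (-1/6 + 923))*42958 = (-12685 + 5537/6)*42958 = -70573/6*42958 = -1515837467/3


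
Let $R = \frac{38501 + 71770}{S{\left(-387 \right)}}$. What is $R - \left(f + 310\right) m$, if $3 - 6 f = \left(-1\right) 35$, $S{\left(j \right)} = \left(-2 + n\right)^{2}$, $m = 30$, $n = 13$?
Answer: $- \frac{1038019}{121} \approx -8578.7$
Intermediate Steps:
$S{\left(j \right)} = 121$ ($S{\left(j \right)} = \left(-2 + 13\right)^{2} = 11^{2} = 121$)
$f = \frac{19}{3}$ ($f = \frac{1}{2} - \frac{\left(-1\right) 35}{6} = \frac{1}{2} - - \frac{35}{6} = \frac{1}{2} + \frac{35}{6} = \frac{19}{3} \approx 6.3333$)
$R = \frac{110271}{121}$ ($R = \frac{38501 + 71770}{121} = 110271 \cdot \frac{1}{121} = \frac{110271}{121} \approx 911.33$)
$R - \left(f + 310\right) m = \frac{110271}{121} - \left(\frac{19}{3} + 310\right) 30 = \frac{110271}{121} - \frac{949}{3} \cdot 30 = \frac{110271}{121} - 9490 = - \frac{1038019}{121}$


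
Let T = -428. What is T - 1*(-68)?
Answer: -360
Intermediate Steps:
T - 1*(-68) = -428 - 1*(-68) = -428 + 68 = -360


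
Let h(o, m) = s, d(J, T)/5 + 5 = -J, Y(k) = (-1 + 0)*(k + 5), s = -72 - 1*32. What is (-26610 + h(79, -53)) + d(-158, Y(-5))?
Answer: -25949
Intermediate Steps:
s = -104 (s = -72 - 32 = -104)
Y(k) = -5 - k (Y(k) = -(5 + k) = -5 - k)
d(J, T) = -25 - 5*J (d(J, T) = -25 + 5*(-J) = -25 - 5*J)
h(o, m) = -104
(-26610 + h(79, -53)) + d(-158, Y(-5)) = (-26610 - 104) + (-25 - 5*(-158)) = -26714 + (-25 + 790) = -26714 + 765 = -25949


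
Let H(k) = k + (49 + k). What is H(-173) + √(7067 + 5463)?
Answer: -297 + √12530 ≈ -185.06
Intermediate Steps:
H(k) = 49 + 2*k
H(-173) + √(7067 + 5463) = (49 + 2*(-173)) + √(7067 + 5463) = (49 - 346) + √12530 = -297 + √12530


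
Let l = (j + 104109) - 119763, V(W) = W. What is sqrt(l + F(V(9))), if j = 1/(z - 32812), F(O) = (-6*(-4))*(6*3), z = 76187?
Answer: I*sqrt(1145541122015)/8675 ≈ 123.38*I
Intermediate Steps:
F(O) = 432 (F(O) = 24*18 = 432)
j = 1/43375 (j = 1/(76187 - 32812) = 1/43375 ≈ 2.3055e-5)
l = -678992249/43375 (l = (1/43375 + 104109) - 119763 = 4515727876/43375 - 119763 = -678992249/43375 ≈ -15654.)
sqrt(l + F(V(9))) = sqrt(-678992249/43375 + 432) = sqrt(-660254249/43375) = I*sqrt(1145541122015)/8675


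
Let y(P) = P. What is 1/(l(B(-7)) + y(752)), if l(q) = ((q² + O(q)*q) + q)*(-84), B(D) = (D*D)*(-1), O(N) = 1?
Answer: -1/192700 ≈ -5.1894e-6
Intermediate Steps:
B(D) = -D² (B(D) = D²*(-1) = -D²)
l(q) = -168*q - 84*q² (l(q) = ((q² + 1*q) + q)*(-84) = ((q² + q) + q)*(-84) = ((q + q²) + q)*(-84) = (q² + 2*q)*(-84) = -168*q - 84*q²)
1/(l(B(-7)) + y(752)) = 1/(-84*(-1*(-7)²)*(2 - 1*(-7)²) + 752) = 1/(-84*(-1*49)*(2 - 1*49) + 752) = 1/(-84*(-49)*(2 - 49) + 752) = 1/(-84*(-49)*(-47) + 752) = 1/(-193452 + 752) = 1/(-192700) = -1/192700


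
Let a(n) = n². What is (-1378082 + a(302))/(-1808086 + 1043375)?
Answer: 1286878/764711 ≈ 1.6828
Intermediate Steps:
(-1378082 + a(302))/(-1808086 + 1043375) = (-1378082 + 302²)/(-1808086 + 1043375) = (-1378082 + 91204)/(-764711) = -1286878*(-1/764711) = 1286878/764711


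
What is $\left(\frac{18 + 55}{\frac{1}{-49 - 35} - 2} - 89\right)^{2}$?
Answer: $\frac{448295929}{28561} \approx 15696.0$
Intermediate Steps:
$\left(\frac{18 + 55}{\frac{1}{-49 - 35} - 2} - 89\right)^{2} = \left(\frac{73}{\frac{1}{-84} - 2} - 89\right)^{2} = \left(\frac{73}{- \frac{1}{84} - 2} - 89\right)^{2} = \left(\frac{73}{- \frac{169}{84}} - 89\right)^{2} = \left(73 \left(- \frac{84}{169}\right) - 89\right)^{2} = \left(- \frac{6132}{169} - 89\right)^{2} = \left(- \frac{21173}{169}\right)^{2} = \frac{448295929}{28561}$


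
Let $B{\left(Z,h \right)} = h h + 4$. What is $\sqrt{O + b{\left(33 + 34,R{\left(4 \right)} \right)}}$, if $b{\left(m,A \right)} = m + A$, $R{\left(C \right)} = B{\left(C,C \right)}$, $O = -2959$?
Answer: $2 i \sqrt{718} \approx 53.591 i$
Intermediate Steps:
$B{\left(Z,h \right)} = 4 + h^{2}$ ($B{\left(Z,h \right)} = h^{2} + 4 = 4 + h^{2}$)
$R{\left(C \right)} = 4 + C^{2}$
$b{\left(m,A \right)} = A + m$
$\sqrt{O + b{\left(33 + 34,R{\left(4 \right)} \right)}} = \sqrt{-2959 + \left(\left(4 + 4^{2}\right) + \left(33 + 34\right)\right)} = \sqrt{-2959 + \left(\left(4 + 16\right) + 67\right)} = \sqrt{-2959 + \left(20 + 67\right)} = \sqrt{-2959 + 87} = \sqrt{-2872} = 2 i \sqrt{718}$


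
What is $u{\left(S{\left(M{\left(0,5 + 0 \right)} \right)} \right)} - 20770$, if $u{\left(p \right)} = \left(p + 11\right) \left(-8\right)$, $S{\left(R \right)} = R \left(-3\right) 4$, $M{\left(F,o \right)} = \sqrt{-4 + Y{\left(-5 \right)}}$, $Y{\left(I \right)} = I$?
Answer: $-20858 + 288 i \approx -20858.0 + 288.0 i$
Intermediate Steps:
$M{\left(F,o \right)} = 3 i$ ($M{\left(F,o \right)} = \sqrt{-4 - 5} = \sqrt{-9} = 3 i$)
$S{\left(R \right)} = - 12 R$ ($S{\left(R \right)} = - 3 R 4 = - 12 R$)
$u{\left(p \right)} = -88 - 8 p$ ($u{\left(p \right)} = \left(11 + p\right) \left(-8\right) = -88 - 8 p$)
$u{\left(S{\left(M{\left(0,5 + 0 \right)} \right)} \right)} - 20770 = \left(-88 - 8 \left(- 12 \cdot 3 i\right)\right) - 20770 = \left(-88 - 8 \left(- 36 i\right)\right) - 20770 = \left(-88 + 288 i\right) - 20770 = -20858 + 288 i$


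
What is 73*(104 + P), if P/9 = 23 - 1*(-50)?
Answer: 55553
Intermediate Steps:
P = 657 (P = 9*(23 - 1*(-50)) = 9*(23 + 50) = 9*73 = 657)
73*(104 + P) = 73*(104 + 657) = 73*761 = 55553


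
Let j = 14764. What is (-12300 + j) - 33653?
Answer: -31189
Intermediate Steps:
(-12300 + j) - 33653 = (-12300 + 14764) - 33653 = 2464 - 33653 = -31189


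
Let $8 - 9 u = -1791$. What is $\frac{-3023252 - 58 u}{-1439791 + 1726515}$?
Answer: $- \frac{13656805}{1290258} \approx -10.585$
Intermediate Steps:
$u = \frac{1799}{9}$ ($u = \frac{8}{9} - -199 = \frac{8}{9} + 199 = \frac{1799}{9} \approx 199.89$)
$\frac{-3023252 - 58 u}{-1439791 + 1726515} = \frac{-3023252 - \frac{104342}{9}}{-1439791 + 1726515} = \frac{-3023252 - \frac{104342}{9}}{286724} = \left(- \frac{27313610}{9}\right) \frac{1}{286724} = - \frac{13656805}{1290258}$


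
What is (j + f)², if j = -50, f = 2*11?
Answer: 784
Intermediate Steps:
f = 22
(j + f)² = (-50 + 22)² = (-28)² = 784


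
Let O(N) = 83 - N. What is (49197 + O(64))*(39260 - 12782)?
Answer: 1303141248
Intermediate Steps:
(49197 + O(64))*(39260 - 12782) = (49197 + (83 - 1*64))*(39260 - 12782) = (49197 + (83 - 64))*26478 = (49197 + 19)*26478 = 49216*26478 = 1303141248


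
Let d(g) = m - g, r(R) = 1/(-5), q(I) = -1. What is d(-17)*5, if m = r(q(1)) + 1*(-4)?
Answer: 64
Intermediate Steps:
r(R) = -⅕
m = -21/5 (m = -⅕ + 1*(-4) = -⅕ - 4 = -21/5 ≈ -4.2000)
d(g) = -21/5 - g
d(-17)*5 = (-21/5 - 1*(-17))*5 = (-21/5 + 17)*5 = (64/5)*5 = 64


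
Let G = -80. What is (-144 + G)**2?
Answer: 50176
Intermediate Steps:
(-144 + G)**2 = (-144 - 80)**2 = (-224)**2 = 50176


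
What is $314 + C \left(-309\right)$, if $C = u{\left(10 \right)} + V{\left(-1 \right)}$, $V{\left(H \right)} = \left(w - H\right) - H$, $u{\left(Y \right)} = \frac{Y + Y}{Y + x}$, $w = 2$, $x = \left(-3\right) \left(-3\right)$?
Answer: $- \frac{23698}{19} \approx -1247.3$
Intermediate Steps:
$x = 9$
$u{\left(Y \right)} = \frac{2 Y}{9 + Y}$ ($u{\left(Y \right)} = \frac{Y + Y}{Y + 9} = \frac{2 Y}{9 + Y}$)
$V{\left(H \right)} = 2 - 2 H$ ($V{\left(H \right)} = \left(2 - H\right) - H = 2 - 2 H$)
$C = \frac{96}{19}$ ($C = 2 \cdot 10 \frac{1}{9 + 10} + \left(2 - -2\right) = 2 \cdot 10 \cdot \frac{1}{19} + \left(2 + 2\right) = 2 \cdot 10 \cdot \frac{1}{19} + 4 = \frac{20}{19} + 4 = \frac{96}{19} \approx 5.0526$)
$314 + C \left(-309\right) = 314 + \frac{96}{19} \left(-309\right) = 314 - \frac{29664}{19} = - \frac{23698}{19}$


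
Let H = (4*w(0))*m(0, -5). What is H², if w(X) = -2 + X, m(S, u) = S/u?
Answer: 0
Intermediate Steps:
H = 0 (H = (4*(-2 + 0))*(0/(-5)) = (4*(-2))*(0*(-⅕)) = -8*0 = 0)
H² = 0² = 0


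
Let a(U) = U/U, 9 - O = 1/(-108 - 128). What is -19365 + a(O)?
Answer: -19364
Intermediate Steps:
O = 2125/236 (O = 9 - 1/(-108 - 128) = 9 - 1/(-236) = 9 - 1*(-1/236) = 9 + 1/236 = 2125/236 ≈ 9.0042)
a(U) = 1
-19365 + a(O) = -19365 + 1 = -19364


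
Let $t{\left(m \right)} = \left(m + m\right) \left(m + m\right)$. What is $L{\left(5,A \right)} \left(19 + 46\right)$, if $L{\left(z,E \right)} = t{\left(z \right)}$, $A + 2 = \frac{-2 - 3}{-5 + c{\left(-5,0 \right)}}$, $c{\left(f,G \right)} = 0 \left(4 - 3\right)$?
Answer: $6500$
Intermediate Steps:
$c{\left(f,G \right)} = 0$ ($c{\left(f,G \right)} = 0 \cdot 1 = 0$)
$A = -1$ ($A = -2 + \frac{-2 - 3}{-5 + 0} = -2 - \frac{5}{-5} = -2 - -1 = -2 + 1 = -1$)
$t{\left(m \right)} = 4 m^{2}$ ($t{\left(m \right)} = 2 m 2 m = 4 m^{2}$)
$L{\left(z,E \right)} = 4 z^{2}$
$L{\left(5,A \right)} \left(19 + 46\right) = 4 \cdot 5^{2} \left(19 + 46\right) = 4 \cdot 25 \cdot 65 = 100 \cdot 65 = 6500$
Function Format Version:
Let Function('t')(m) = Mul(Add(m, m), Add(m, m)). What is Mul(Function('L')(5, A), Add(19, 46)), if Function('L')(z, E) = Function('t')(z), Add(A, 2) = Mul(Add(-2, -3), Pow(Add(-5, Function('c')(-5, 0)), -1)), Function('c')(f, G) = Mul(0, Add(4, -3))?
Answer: 6500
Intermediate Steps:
Function('c')(f, G) = 0 (Function('c')(f, G) = Mul(0, 1) = 0)
A = -1 (A = Add(-2, Mul(Add(-2, -3), Pow(Add(-5, 0), -1))) = Add(-2, Mul(-5, Pow(-5, -1))) = Add(-2, Mul(-5, Rational(-1, 5))) = Add(-2, 1) = -1)
Function('t')(m) = Mul(4, Pow(m, 2)) (Function('t')(m) = Mul(Mul(2, m), Mul(2, m)) = Mul(4, Pow(m, 2)))
Function('L')(z, E) = Mul(4, Pow(z, 2))
Mul(Function('L')(5, A), Add(19, 46)) = Mul(Mul(4, Pow(5, 2)), Add(19, 46)) = Mul(Mul(4, 25), 65) = Mul(100, 65) = 6500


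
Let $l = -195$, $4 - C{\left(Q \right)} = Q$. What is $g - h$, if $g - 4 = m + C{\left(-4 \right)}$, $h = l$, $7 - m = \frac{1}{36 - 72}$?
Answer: $\frac{7705}{36} \approx 214.03$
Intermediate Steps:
$C{\left(Q \right)} = 4 - Q$
$m = \frac{253}{36}$ ($m = 7 - \frac{1}{36 - 72} = 7 - \frac{1}{-36} = 7 - - \frac{1}{36} = 7 + \frac{1}{36} = \frac{253}{36} \approx 7.0278$)
$h = -195$
$g = \frac{685}{36}$ ($g = 4 + \left(\frac{253}{36} + \left(4 - -4\right)\right) = 4 + \left(\frac{253}{36} + \left(4 + 4\right)\right) = 4 + \left(\frac{253}{36} + 8\right) = 4 + \frac{541}{36} = \frac{685}{36} \approx 19.028$)
$g - h = \frac{685}{36} - -195 = \frac{685}{36} + 195 = \frac{7705}{36}$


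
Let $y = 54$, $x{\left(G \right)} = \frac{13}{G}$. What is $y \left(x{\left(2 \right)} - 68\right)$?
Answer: $-3321$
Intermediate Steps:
$y \left(x{\left(2 \right)} - 68\right) = 54 \left(\frac{13}{2} - 68\right) = 54 \left(- \frac{123}{2}\right) = -3321$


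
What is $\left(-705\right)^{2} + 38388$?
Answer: $535413$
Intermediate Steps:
$\left(-705\right)^{2} + 38388 = 497025 + 38388 = 535413$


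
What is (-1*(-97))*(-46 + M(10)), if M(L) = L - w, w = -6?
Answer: -2910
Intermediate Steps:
M(L) = 6 + L (M(L) = L - 1*(-6) = L + 6 = 6 + L)
(-1*(-97))*(-46 + M(10)) = (-1*(-97))*(-46 + (6 + 10)) = 97*(-46 + 16) = 97*(-30) = -2910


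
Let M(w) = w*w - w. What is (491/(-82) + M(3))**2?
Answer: 1/6724 ≈ 0.00014872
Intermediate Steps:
M(w) = w**2 - w
(491/(-82) + M(3))**2 = (491/(-82) + 3*(-1 + 3))**2 = (491*(-1/82) + 3*2)**2 = (-491/82 + 6)**2 = (1/82)**2 = 1/6724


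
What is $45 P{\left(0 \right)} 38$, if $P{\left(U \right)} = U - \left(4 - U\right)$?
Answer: $-6840$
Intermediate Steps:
$P{\left(U \right)} = -4 + 2 U$ ($P{\left(U \right)} = U + \left(-4 + U\right) = -4 + 2 U$)
$45 P{\left(0 \right)} 38 = 45 \left(-4 + 2 \cdot 0\right) 38 = 45 \left(-4 + 0\right) 38 = 45 \left(-4\right) 38 = \left(-180\right) 38 = -6840$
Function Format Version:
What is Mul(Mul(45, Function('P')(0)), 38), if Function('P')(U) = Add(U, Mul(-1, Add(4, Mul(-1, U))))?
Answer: -6840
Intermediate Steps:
Function('P')(U) = Add(-4, Mul(2, U)) (Function('P')(U) = Add(U, Add(-4, U)) = Add(-4, Mul(2, U)))
Mul(Mul(45, Function('P')(0)), 38) = Mul(Mul(45, Add(-4, Mul(2, 0))), 38) = Mul(Mul(45, Add(-4, 0)), 38) = Mul(Mul(45, -4), 38) = Mul(-180, 38) = -6840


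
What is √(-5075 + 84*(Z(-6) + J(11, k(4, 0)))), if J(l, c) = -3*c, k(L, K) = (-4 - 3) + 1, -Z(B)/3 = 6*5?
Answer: 7*I*√227 ≈ 105.47*I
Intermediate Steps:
Z(B) = -90 (Z(B) = -18*5 = -3*30 = -90)
k(L, K) = -6 (k(L, K) = -7 + 1 = -6)
√(-5075 + 84*(Z(-6) + J(11, k(4, 0)))) = √(-5075 + 84*(-90 - 3*(-6))) = √(-5075 + 84*(-90 + 18)) = √(-5075 + 84*(-72)) = √(-5075 - 6048) = √(-11123) = 7*I*√227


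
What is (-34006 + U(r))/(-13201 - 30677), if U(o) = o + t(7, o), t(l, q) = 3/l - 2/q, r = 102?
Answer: 6051791/7832223 ≈ 0.77268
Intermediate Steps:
t(l, q) = -2/q + 3/l
U(o) = 3/7 + o - 2/o (U(o) = o + (-2/o + 3/7) = o + (3/7 - 2/o) = 3/7 + o - 2/o)
(-34006 + U(r))/(-13201 - 30677) = (-34006 + (3/7 + 102 - 2/102))/(-13201 - 30677) = (-34006 + (3/7 + 102 - 2*1/102))/(-43878) = (-34006 + (3/7 + 102 - 1/51))*(-1/43878) = (-34006 + 36560/357)*(-1/43878) = -12103582/357*(-1/43878) = 6051791/7832223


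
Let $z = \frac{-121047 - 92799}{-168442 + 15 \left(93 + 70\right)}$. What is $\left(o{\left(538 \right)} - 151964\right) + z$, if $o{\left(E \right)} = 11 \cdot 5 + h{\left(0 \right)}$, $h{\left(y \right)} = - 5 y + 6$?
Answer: $- \frac{25215228445}{165997} \approx -1.519 \cdot 10^{5}$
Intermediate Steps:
$h{\left(y \right)} = 6 - 5 y$
$z = \frac{213846}{165997}$ ($z = - \frac{213846}{-168442 + 15 \cdot 163} = - \frac{213846}{-168442 + 2445} = - \frac{213846}{-165997} = \left(-213846\right) \left(- \frac{1}{165997}\right) = \frac{213846}{165997} \approx 1.2883$)
$o{\left(E \right)} = 61$ ($o{\left(E \right)} = 11 \cdot 5 + \left(6 - 0\right) = 55 + \left(6 + 0\right) = 55 + 6 = 61$)
$\left(o{\left(538 \right)} - 151964\right) + z = \left(61 - 151964\right) + \frac{213846}{165997} = -151903 + \frac{213846}{165997} = - \frac{25215228445}{165997}$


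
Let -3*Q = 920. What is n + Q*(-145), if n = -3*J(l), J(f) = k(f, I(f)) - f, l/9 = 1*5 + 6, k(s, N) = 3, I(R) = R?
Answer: 134264/3 ≈ 44755.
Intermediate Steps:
Q = -920/3 (Q = -1/3*920 = -920/3 ≈ -306.67)
l = 99 (l = 9*(1*5 + 6) = 9*(5 + 6) = 9*11 = 99)
J(f) = 3 - f
n = 288 (n = -3*(3 - 1*99) = -3*(3 - 99) = -3*(-96) = 288)
n + Q*(-145) = 288 - 920/3*(-145) = 288 + 133400/3 = 134264/3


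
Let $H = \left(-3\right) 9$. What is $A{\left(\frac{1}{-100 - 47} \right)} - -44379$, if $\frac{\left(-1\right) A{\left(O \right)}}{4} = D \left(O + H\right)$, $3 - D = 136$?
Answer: $\frac{630239}{21} \approx 30011.0$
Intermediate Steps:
$D = -133$ ($D = 3 - 136 = -133$)
$H = -27$
$A{\left(O \right)} = -14364 + 532 O$ ($A{\left(O \right)} = - 4 \left(- 133 \left(O - 27\right)\right) = - 4 \left(- 133 \left(-27 + O\right)\right) = - 4 \left(3591 - 133 O\right) = -14364 + 532 O$)
$A{\left(\frac{1}{-100 - 47} \right)} - -44379 = \left(-14364 + \frac{532}{-100 - 47}\right) - -44379 = \left(-14364 + \frac{532}{-147}\right) + 44379 = \left(-14364 + 532 \left(- \frac{1}{147}\right)\right) + 44379 = \left(-14364 - \frac{76}{21}\right) + 44379 = - \frac{301720}{21} + 44379 = \frac{630239}{21}$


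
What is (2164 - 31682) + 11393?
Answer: -18125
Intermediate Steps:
(2164 - 31682) + 11393 = -29518 + 11393 = -18125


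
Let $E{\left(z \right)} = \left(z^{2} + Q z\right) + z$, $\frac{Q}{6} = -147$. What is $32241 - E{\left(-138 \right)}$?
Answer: $-108381$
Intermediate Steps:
$Q = -882$ ($Q = 6 \left(-147\right) = -882$)
$E{\left(z \right)} = z^{2} - 881 z$ ($E{\left(z \right)} = \left(z^{2} - 882 z\right) + z = z^{2} - 881 z$)
$32241 - E{\left(-138 \right)} = 32241 - - 138 \left(-881 - 138\right) = 32241 - \left(-138\right) \left(-1019\right) = 32241 - 140622 = -108381$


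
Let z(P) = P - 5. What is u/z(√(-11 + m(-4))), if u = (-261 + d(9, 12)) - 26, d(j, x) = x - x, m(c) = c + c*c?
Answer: 287/4 ≈ 71.750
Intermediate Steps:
m(c) = c + c²
d(j, x) = 0
z(P) = -5 + P
u = -287 (u = (-261 + 0) - 26 = -261 - 26 = -287)
u/z(√(-11 + m(-4))) = -287/(-5 + √(-11 - 4*(1 - 4))) = -287/(-5 + √(-11 - 4*(-3))) = -287/(-5 + √(-11 + 12)) = -287/(-5 + √1) = -287/(-5 + 1) = -287/(-4) = -287*(-¼) = 287/4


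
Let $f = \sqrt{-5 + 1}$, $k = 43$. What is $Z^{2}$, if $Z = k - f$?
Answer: $1845 - 172 i \approx 1845.0 - 172.0 i$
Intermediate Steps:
$f = 2 i$ ($f = \sqrt{-4} = 2 i \approx 2.0 i$)
$Z = 43 - 2 i \approx 43.0 - 2.0 i$
$Z^{2} = \left(43 - 2 i\right)^{2}$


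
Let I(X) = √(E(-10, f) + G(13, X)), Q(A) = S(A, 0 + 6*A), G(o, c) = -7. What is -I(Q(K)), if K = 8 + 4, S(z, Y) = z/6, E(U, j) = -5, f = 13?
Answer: -2*I*√3 ≈ -3.4641*I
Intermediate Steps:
S(z, Y) = z/6 (S(z, Y) = z*(⅙) = z/6)
K = 12
Q(A) = A/6
I(X) = 2*I*√3 (I(X) = √(-5 - 7) = √(-12) = 2*I*√3)
-I(Q(K)) = -2*I*√3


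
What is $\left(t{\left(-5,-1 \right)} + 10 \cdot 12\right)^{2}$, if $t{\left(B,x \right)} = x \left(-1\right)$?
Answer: $14641$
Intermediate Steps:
$t{\left(B,x \right)} = - x$
$\left(t{\left(-5,-1 \right)} + 10 \cdot 12\right)^{2} = \left(\left(-1\right) \left(-1\right) + 10 \cdot 12\right)^{2} = \left(1 + 120\right)^{2} = 121^{2} = 14641$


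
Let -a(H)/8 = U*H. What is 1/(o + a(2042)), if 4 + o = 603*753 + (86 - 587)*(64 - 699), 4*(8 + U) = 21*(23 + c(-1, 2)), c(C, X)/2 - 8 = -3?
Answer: -1/1927334 ≈ -5.1885e-7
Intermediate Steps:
c(C, X) = 10 (c(C, X) = 16 + 2*(-3) = 16 - 6 = 10)
U = 661/4 (U = -8 + (21*(23 + 10))/4 = -8 + (21*33)/4 = -8 + (¼)*693 = -8 + 693/4 = 661/4 ≈ 165.25)
a(H) = -1322*H
o = 772190 (o = -4 + (603*753 + (86 - 587)*(64 - 699)) = -4 + (454059 - 501*(-635)) = -4 + (454059 + 318135) = -4 + 772194 = 772190)
1/(o + a(2042)) = 1/(772190 - 1322*2042) = 1/(772190 - 2699524) = 1/(-1927334) = -1/1927334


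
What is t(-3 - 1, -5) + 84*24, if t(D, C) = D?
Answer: 2012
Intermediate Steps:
t(-3 - 1, -5) + 84*24 = (-3 - 1) + 84*24 = -4 + 2016 = 2012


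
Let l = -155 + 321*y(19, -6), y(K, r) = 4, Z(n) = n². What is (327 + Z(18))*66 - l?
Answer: 41837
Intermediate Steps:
l = 1129 (l = -155 + 321*4 = -155 + 1284 = 1129)
(327 + Z(18))*66 - l = (327 + 18²)*66 - 1*1129 = (327 + 324)*66 - 1129 = 651*66 - 1129 = 42966 - 1129 = 41837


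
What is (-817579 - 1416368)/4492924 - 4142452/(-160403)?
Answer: 18253390209007/720678488372 ≈ 25.328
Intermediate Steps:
(-817579 - 1416368)/4492924 - 4142452/(-160403) = -2233947*1/4492924 - 4142452*(-1/160403) = -2233947/4492924 + 4142452/160403 = 18253390209007/720678488372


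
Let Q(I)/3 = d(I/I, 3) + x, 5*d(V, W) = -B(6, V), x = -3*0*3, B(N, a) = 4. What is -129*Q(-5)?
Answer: 1548/5 ≈ 309.60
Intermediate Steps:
x = 0 (x = 0*3 = 0)
d(V, W) = -4/5 (d(V, W) = (-1*4)/5 = (1/5)*(-4) = -4/5)
Q(I) = -12/5 (Q(I) = 3*(-4/5 + 0) = 3*(-4/5) = -12/5)
-129*Q(-5) = -129*(-12/5) = 1548/5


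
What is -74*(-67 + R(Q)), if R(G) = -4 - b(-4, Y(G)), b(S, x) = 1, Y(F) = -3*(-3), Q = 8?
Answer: 5328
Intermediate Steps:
Y(F) = 9
R(G) = -5 (R(G) = -4 - 1*1 = -4 - 1 = -5)
-74*(-67 + R(Q)) = -74*(-67 - 5) = -74*(-72) = 5328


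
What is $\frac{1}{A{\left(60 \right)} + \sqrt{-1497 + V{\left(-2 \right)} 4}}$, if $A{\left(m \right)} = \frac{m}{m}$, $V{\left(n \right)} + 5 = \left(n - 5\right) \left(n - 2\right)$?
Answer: $\frac{1}{1406} - \frac{i \sqrt{1405}}{1406} \approx 0.00071124 - 0.02666 i$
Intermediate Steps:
$V{\left(n \right)} = -5 + \left(-5 + n\right) \left(-2 + n\right)$ ($V{\left(n \right)} = -5 + \left(n - 5\right) \left(n - 2\right) = -5 + \left(-5 + n\right) \left(-2 + n\right)$)
$A{\left(m \right)} = 1$
$\frac{1}{A{\left(60 \right)} + \sqrt{-1497 + V{\left(-2 \right)} 4}} = \frac{1}{1 + \sqrt{-1497 + \left(5 + \left(-2\right)^{2} - -14\right) 4}} = \frac{1}{1 + \sqrt{-1497 + \left(5 + 4 + 14\right) 4}} = \frac{1}{1 + \sqrt{-1497 + 23 \cdot 4}} = \frac{1}{1 + \sqrt{-1497 + 92}} = \frac{1}{1 + \sqrt{-1405}} = \frac{1}{1 + i \sqrt{1405}}$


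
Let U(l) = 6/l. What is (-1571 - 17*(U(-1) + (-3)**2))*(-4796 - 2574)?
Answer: 11954140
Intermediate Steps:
(-1571 - 17*(U(-1) + (-3)**2))*(-4796 - 2574) = (-1571 - 17*(6/(-1) + (-3)**2))*(-4796 - 2574) = (-1571 - 17*(6*(-1) + 9))*(-7370) = (-1571 - 17*(-6 + 9))*(-7370) = (-1571 - 17*3)*(-7370) = (-1571 - 51)*(-7370) = -1622*(-7370) = 11954140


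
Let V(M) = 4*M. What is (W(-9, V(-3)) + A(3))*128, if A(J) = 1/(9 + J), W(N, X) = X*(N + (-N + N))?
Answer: 41504/3 ≈ 13835.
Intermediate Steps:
W(N, X) = N*X (W(N, X) = X*(N + 0) = X*N = N*X)
(W(-9, V(-3)) + A(3))*128 = (-36*(-3) + 1/(9 + 3))*128 = (-9*(-12) + 1/12)*128 = (108 + 1/12)*128 = (1297/12)*128 = 41504/3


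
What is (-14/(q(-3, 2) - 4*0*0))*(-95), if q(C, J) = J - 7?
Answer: -266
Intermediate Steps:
q(C, J) = -7 + J
(-14/(q(-3, 2) - 4*0*0))*(-95) = (-14/((-7 + 2) - 4*0*0))*(-95) = (-14/(-5 + 0*0))*(-95) = (-14/(-5 + 0))*(-95) = (-14/(-5))*(-95) = -⅕*(-14)*(-95) = (14/5)*(-95) = -266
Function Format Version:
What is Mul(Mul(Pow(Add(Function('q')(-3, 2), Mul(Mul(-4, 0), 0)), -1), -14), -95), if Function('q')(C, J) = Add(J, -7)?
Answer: -266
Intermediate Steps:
Function('q')(C, J) = Add(-7, J)
Mul(Mul(Pow(Add(Function('q')(-3, 2), Mul(Mul(-4, 0), 0)), -1), -14), -95) = Mul(Mul(Pow(Add(Add(-7, 2), Mul(Mul(-4, 0), 0)), -1), -14), -95) = Mul(Mul(Pow(Add(-5, Mul(0, 0)), -1), -14), -95) = Mul(Mul(Pow(Add(-5, 0), -1), -14), -95) = Mul(Mul(Pow(-5, -1), -14), -95) = Mul(Mul(Rational(-1, 5), -14), -95) = Mul(Rational(14, 5), -95) = -266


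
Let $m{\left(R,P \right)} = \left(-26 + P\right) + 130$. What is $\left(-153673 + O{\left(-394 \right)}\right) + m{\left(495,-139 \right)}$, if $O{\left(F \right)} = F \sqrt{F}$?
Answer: $-153708 - 394 i \sqrt{394} \approx -1.5371 \cdot 10^{5} - 7820.7 i$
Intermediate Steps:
$m{\left(R,P \right)} = 104 + P$
$O{\left(F \right)} = F^{\frac{3}{2}}$
$\left(-153673 + O{\left(-394 \right)}\right) + m{\left(495,-139 \right)} = \left(-153673 + \left(-394\right)^{\frac{3}{2}}\right) + \left(104 - 139\right) = \left(-153673 - 394 i \sqrt{394}\right) - 35 = -153708 - 394 i \sqrt{394}$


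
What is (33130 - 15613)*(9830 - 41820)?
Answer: -560368830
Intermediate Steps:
(33130 - 15613)*(9830 - 41820) = 17517*(-31990) = -560368830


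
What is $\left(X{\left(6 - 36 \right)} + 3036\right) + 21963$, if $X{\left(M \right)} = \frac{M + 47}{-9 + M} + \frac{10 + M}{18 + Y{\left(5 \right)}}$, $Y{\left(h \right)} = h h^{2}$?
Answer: $\frac{824948}{33} \approx 24998.0$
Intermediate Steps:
$Y{\left(h \right)} = h^{3}$
$X{\left(M \right)} = \frac{10}{143} + \frac{M}{143} + \frac{47 + M}{-9 + M}$ ($X{\left(M \right)} = \frac{M + 47}{-9 + M} + \frac{10 + M}{18 + 5^{3}} = \frac{47 + M}{-9 + M} + \frac{10 + M}{18 + 125} = \frac{47 + M}{-9 + M} + \frac{10 + M}{143} = \frac{47 + M}{-9 + M} + \left(10 + M\right) \frac{1}{143} = \frac{47 + M}{-9 + M} + \left(\frac{10}{143} + \frac{M}{143}\right) = \frac{10}{143} + \frac{M}{143} + \frac{47 + M}{-9 + M}$)
$\left(X{\left(6 - 36 \right)} + 3036\right) + 21963 = \left(\frac{6631 + \left(6 - 36\right)^{2} + 144 \left(6 - 36\right)}{143 \left(-9 + \left(6 - 36\right)\right)} + 3036\right) + 21963 = \left(\frac{6631 + \left(-30\right)^{2} + 144 \left(-30\right)}{143 \left(-9 - 30\right)} + 3036\right) + 21963 = \left(\frac{6631 + 900 - 4320}{143 \left(-39\right)} + 3036\right) + 21963 = \left(\frac{1}{143} \left(- \frac{1}{39}\right) 3211 + 3036\right) + 21963 = \left(- \frac{19}{33} + 3036\right) + 21963 = \frac{100169}{33} + 21963 = \frac{824948}{33}$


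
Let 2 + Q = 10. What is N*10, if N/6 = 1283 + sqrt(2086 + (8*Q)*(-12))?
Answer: 76980 + 60*sqrt(1318) ≈ 79158.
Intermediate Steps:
Q = 8 (Q = -2 + 10 = 8)
N = 7698 + 6*sqrt(1318) (N = 6*(1283 + sqrt(2086 + (8*8)*(-12))) = 6*(1283 + sqrt(2086 + 64*(-12))) = 6*(1283 + sqrt(2086 - 768)) = 6*(1283 + sqrt(1318)) = 7698 + 6*sqrt(1318) ≈ 7915.8)
N*10 = (7698 + 6*sqrt(1318))*10 = 76980 + 60*sqrt(1318)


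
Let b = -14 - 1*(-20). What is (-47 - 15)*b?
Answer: -372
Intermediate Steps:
b = 6 (b = -14 + 20 = 6)
(-47 - 15)*b = (-47 - 15)*6 = -62*6 = -372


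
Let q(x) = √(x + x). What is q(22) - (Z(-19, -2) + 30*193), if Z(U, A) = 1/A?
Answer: -11579/2 + 2*√11 ≈ -5782.9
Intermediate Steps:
q(x) = √2*√x (q(x) = √(2*x) = √2*√x)
q(22) - (Z(-19, -2) + 30*193) = √2*√22 - (1/(-2) + 30*193) = 2*√11 - (-½ + 5790) = 2*√11 - 1*11579/2 = 2*√11 - 11579/2 = -11579/2 + 2*√11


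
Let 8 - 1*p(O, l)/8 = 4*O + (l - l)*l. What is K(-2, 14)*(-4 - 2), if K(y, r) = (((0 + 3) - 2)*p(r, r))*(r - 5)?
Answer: 20736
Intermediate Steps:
p(O, l) = 64 - 32*O (p(O, l) = 64 - 8*(4*O + (l - l)*l) = 64 - 8*(4*O + 0*l) = 64 - 8*(4*O + 0) = 64 - 32*O)
K(y, r) = (-5 + r)*(64 - 32*r) (K(y, r) = (((0 + 3) - 2)*(64 - 32*r))*(r - 5) = ((3 - 2)*(64 - 32*r))*(-5 + r) = (1*(64 - 32*r))*(-5 + r) = (64 - 32*r)*(-5 + r) = (-5 + r)*(64 - 32*r))
K(-2, 14)*(-4 - 2) = (-32*(-5 + 14)*(-2 + 14))*(-4 - 2) = -32*9*12*(-6) = -3456*(-6) = 20736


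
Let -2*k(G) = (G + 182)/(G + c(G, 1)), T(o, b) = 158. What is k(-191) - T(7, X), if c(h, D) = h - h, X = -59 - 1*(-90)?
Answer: -60365/382 ≈ -158.02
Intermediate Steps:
X = 31 (X = -59 + 90 = 31)
c(h, D) = 0
k(G) = -(182 + G)/(2*G) (k(G) = -(G + 182)/(2*(G + 0)) = -(182 + G)/(2*G))
k(-191) - T(7, X) = (½)*(-182 - 1*(-191))/(-191) - 1*158 = (½)*(-1/191)*(-182 + 191) - 158 = (½)*(-1/191)*9 - 158 = -9/382 - 158 = -60365/382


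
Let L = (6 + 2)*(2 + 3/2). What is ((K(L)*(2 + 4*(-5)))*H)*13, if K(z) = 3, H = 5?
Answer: -3510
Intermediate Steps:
L = 28 (L = 8*(2 + 3*(½)) = 8*(2 + 3/2) = 8*(7/2) = 28)
((K(L)*(2 + 4*(-5)))*H)*13 = ((3*(2 + 4*(-5)))*5)*13 = ((3*(2 - 20))*5)*13 = ((3*(-18))*5)*13 = -54*5*13 = -270*13 = -3510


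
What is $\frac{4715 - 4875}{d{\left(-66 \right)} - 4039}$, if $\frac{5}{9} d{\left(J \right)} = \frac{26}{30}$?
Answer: $\frac{500}{12617} \approx 0.039629$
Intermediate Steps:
$d{\left(J \right)} = \frac{39}{25}$ ($d{\left(J \right)} = \frac{9 \cdot \frac{26}{30}}{5} = \frac{9 \cdot 26 \cdot \frac{1}{30}}{5} = \frac{9}{5} \cdot \frac{13}{15} = \frac{39}{25}$)
$\frac{4715 - 4875}{d{\left(-66 \right)} - 4039} = \frac{4715 - 4875}{\frac{39}{25} - 4039} = - \frac{160}{- \frac{100936}{25}} = \left(-160\right) \left(- \frac{25}{100936}\right) = \frac{500}{12617}$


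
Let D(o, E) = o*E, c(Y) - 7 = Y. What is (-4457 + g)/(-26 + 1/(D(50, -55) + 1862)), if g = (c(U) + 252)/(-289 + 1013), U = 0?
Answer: 716307198/4179109 ≈ 171.40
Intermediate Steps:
c(Y) = 7 + Y
D(o, E) = E*o
g = 259/724 (g = ((7 + 0) + 252)/(-289 + 1013) = (7 + 252)/724 = 259*(1/724) = 259/724 ≈ 0.35773)
(-4457 + g)/(-26 + 1/(D(50, -55) + 1862)) = (-4457 + 259/724)/(-26 + 1/(-55*50 + 1862)) = -3226609/(724*(-26 + 1/(-2750 + 1862))) = -3226609/(724*(-26 + 1/(-888))) = -3226609/(724*(-26 - 1/888)) = -3226609/(724*(-23089/888)) = -3226609/724*(-888/23089) = 716307198/4179109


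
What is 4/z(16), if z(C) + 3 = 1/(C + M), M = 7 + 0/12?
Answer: -23/17 ≈ -1.3529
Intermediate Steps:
M = 7 (M = 7 + 0*(1/12) = 7 + 0 = 7)
z(C) = -3 + 1/(7 + C) (z(C) = -3 + 1/(C + 7) = -3 + 1/(7 + C))
4/z(16) = 4/(((-20 - 3*16)/(7 + 16))) = 4/(((-20 - 48)/23)) = 4/(((1/23)*(-68))) = 4/(-68/23) = 4*(-23/68) = -23/17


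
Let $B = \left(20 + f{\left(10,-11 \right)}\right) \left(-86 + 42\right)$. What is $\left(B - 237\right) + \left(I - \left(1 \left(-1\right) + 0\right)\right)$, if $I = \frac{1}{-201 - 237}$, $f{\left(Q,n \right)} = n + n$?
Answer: $- \frac{64825}{438} \approx -148.0$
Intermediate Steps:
$f{\left(Q,n \right)} = 2 n$
$I = - \frac{1}{438}$ ($I = \frac{1}{-438} = - \frac{1}{438} \approx -0.0022831$)
$B = 88$ ($B = \left(20 + 2 \left(-11\right)\right) \left(-86 + 42\right) = \left(20 - 22\right) \left(-44\right) = \left(-2\right) \left(-44\right) = 88$)
$\left(B - 237\right) + \left(I - \left(1 \left(-1\right) + 0\right)\right) = \left(88 - 237\right) - \left(\frac{1}{438} - 1\right) = \left(88 - 237\right) - - \frac{437}{438} = -149 - - \frac{437}{438} = -149 + \left(- \frac{1}{438} + 1\right) = -149 + \frac{437}{438} = - \frac{64825}{438}$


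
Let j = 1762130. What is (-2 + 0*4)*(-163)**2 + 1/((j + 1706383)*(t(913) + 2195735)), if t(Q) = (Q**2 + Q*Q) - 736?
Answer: -711829867181027777/13395872392281 ≈ -53138.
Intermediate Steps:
t(Q) = -736 + 2*Q**2 (t(Q) = (Q**2 + Q**2) - 736 = 2*Q**2 - 736 = -736 + 2*Q**2)
(-2 + 0*4)*(-163)**2 + 1/((j + 1706383)*(t(913) + 2195735)) = (-2 + 0*4)*(-163)**2 + 1/((1762130 + 1706383)*((-736 + 2*913**2) + 2195735)) = (-2 + 0)*26569 + 1/(3468513*((-736 + 2*833569) + 2195735)) = -2*26569 + 1/(3468513*((-736 + 1667138) + 2195735)) = -53138 + 1/(3468513*(1666402 + 2195735)) = -53138 + 1/(3468513*3862137) = -53138 + 1/13395872392281 = -711829867181027777/13395872392281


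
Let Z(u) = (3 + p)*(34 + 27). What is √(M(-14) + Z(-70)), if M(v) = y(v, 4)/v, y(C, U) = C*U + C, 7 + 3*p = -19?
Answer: I*√3066/3 ≈ 18.457*I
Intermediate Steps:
p = -26/3 (p = -7/3 + (⅓)*(-19) = -7/3 - 19/3 = -26/3 ≈ -8.6667)
y(C, U) = C + C*U
M(v) = 5 (M(v) = (v*(1 + 4))/v = (v*5)/v = (5*v)/v = 5)
Z(u) = -1037/3 (Z(u) = (3 - 26/3)*(34 + 27) = -17/3*61 = -1037/3)
√(M(-14) + Z(-70)) = √(5 - 1037/3) = √(-1022/3) = I*√3066/3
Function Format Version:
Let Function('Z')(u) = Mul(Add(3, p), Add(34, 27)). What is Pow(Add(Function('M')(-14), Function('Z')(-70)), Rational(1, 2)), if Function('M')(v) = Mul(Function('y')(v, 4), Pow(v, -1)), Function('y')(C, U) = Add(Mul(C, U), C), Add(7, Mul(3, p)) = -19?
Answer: Mul(Rational(1, 3), I, Pow(3066, Rational(1, 2))) ≈ Mul(18.457, I)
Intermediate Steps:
p = Rational(-26, 3) (p = Add(Rational(-7, 3), Mul(Rational(1, 3), -19)) = Add(Rational(-7, 3), Rational(-19, 3)) = Rational(-26, 3) ≈ -8.6667)
Function('y')(C, U) = Add(C, Mul(C, U))
Function('M')(v) = 5 (Function('M')(v) = Mul(Mul(v, Add(1, 4)), Pow(v, -1)) = Mul(Mul(v, 5), Pow(v, -1)) = Mul(Mul(5, v), Pow(v, -1)) = 5)
Function('Z')(u) = Rational(-1037, 3) (Function('Z')(u) = Mul(Add(3, Rational(-26, 3)), Add(34, 27)) = Mul(Rational(-17, 3), 61) = Rational(-1037, 3))
Pow(Add(Function('M')(-14), Function('Z')(-70)), Rational(1, 2)) = Pow(Add(5, Rational(-1037, 3)), Rational(1, 2)) = Pow(Rational(-1022, 3), Rational(1, 2)) = Mul(Rational(1, 3), I, Pow(3066, Rational(1, 2)))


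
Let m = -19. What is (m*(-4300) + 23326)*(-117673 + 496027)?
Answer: 39737007204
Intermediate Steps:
(m*(-4300) + 23326)*(-117673 + 496027) = (-19*(-4300) + 23326)*(-117673 + 496027) = (81700 + 23326)*378354 = 105026*378354 = 39737007204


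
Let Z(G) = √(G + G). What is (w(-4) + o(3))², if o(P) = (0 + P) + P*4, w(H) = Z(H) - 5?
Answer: 92 + 40*I*√2 ≈ 92.0 + 56.569*I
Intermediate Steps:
Z(G) = √2*√G (Z(G) = √(2*G) = √2*√G)
w(H) = -5 + √2*√H (w(H) = √2*√H - 5 = -5 + √2*√H)
o(P) = 5*P (o(P) = P + 4*P = 5*P)
(w(-4) + o(3))² = ((-5 + √2*√(-4)) + 5*3)² = ((-5 + √2*(2*I)) + 15)² = ((-5 + 2*I*√2) + 15)² = (10 + 2*I*√2)²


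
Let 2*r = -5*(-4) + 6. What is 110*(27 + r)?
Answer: 4400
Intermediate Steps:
r = 13 (r = (-5*(-4) + 6)/2 = (20 + 6)/2 = (½)*26 = 13)
110*(27 + r) = 110*(27 + 13) = 110*40 = 4400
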